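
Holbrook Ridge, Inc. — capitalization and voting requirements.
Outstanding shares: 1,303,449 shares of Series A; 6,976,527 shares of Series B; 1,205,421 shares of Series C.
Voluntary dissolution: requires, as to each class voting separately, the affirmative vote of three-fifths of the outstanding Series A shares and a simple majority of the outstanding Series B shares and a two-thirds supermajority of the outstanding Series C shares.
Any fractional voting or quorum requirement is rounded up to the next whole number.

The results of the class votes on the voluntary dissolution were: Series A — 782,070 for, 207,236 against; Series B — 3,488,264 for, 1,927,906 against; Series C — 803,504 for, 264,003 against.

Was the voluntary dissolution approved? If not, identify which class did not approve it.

Series A: 3/5 of 1303449 = 782069.40, rounded up to 782070; 782,070 required, 782,070 in favor — approved.
Series B: a majority of 6976527 is 3488264; 3,488,264 required, 3,488,264 in favor — approved.
Series C: 2/3 of 1205421 = 803614; 803,614 required, 803,504 in favor — not approved.

Not approved — the Series C shares did not give the required vote.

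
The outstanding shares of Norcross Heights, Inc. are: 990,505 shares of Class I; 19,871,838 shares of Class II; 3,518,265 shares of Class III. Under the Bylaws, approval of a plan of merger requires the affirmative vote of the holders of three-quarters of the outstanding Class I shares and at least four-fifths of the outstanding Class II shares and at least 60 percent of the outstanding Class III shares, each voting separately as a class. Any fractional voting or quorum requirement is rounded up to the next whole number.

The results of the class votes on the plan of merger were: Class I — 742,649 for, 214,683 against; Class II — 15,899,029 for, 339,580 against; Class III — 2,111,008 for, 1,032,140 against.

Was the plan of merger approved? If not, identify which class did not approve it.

Class I: 3/4 of 990505 = 742878.75, rounded up to 742879; 742,879 required, 742,649 in favor — not approved.
Class II: 4/5 of 19871838 = 15897470.40, rounded up to 15897471; 15,897,471 required, 15,899,029 in favor — approved.
Class III: 3/5 of 3518265 = 2110959; 2,110,959 required, 2,111,008 in favor — approved.

Not approved — the Class I shares did not give the required vote.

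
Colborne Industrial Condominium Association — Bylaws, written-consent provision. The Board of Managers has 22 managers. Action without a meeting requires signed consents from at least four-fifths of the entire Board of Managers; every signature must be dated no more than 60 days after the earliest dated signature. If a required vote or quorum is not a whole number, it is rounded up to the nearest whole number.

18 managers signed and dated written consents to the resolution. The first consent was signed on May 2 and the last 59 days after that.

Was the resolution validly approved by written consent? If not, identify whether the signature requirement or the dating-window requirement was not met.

Signatures required: at least four-fifths of 22 — 4/5 of 22 = 17.60, rounded up to 18, so 18 needed; 18 signed. Sufficient.
Dating window: the latest signature is 59 days after the earliest; the limit is 60 days. Within the window.

Effective — both the signature and dating-window requirements are satisfied.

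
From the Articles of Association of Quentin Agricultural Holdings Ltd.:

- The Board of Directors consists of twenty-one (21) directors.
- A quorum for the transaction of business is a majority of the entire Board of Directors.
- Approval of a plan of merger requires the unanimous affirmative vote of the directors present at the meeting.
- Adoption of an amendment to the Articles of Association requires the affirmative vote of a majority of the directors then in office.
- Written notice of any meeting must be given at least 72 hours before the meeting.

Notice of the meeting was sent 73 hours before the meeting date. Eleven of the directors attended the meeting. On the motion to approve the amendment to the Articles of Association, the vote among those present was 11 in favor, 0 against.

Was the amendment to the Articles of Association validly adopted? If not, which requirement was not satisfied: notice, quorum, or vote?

Notice: 73 hours given; 72 required (73 ≥ 72). Satisfied.
Quorum: 11 present; quorum is 11. Satisfied.
Vote: the amendment to the Articles of Association requires a majority of the directors then in office (21). A majority of 21 is 11, so 11 affirmative votes are needed; 11 voted in favor. Satisfied.

Valid — all requirements satisfied.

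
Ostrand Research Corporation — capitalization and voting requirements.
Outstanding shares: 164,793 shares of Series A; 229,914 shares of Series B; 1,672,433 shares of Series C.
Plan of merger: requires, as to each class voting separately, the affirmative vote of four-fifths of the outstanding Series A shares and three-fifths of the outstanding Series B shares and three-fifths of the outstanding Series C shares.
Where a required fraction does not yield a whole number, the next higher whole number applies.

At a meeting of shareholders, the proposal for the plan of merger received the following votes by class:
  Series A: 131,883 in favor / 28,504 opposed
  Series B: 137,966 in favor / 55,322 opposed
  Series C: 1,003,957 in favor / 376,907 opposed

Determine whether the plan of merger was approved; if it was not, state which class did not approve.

Series A: 4/5 of 164793 = 131834.40, rounded up to 131835; 131,835 required, 131,883 in favor — approved.
Series B: 3/5 of 229914 = 137948.40, rounded up to 137949; 137,949 required, 137,966 in favor — approved.
Series C: 3/5 of 1672433 = 1003459.80, rounded up to 1003460; 1,003,460 required, 1,003,957 in favor — approved.

Approved — every class gave the required vote.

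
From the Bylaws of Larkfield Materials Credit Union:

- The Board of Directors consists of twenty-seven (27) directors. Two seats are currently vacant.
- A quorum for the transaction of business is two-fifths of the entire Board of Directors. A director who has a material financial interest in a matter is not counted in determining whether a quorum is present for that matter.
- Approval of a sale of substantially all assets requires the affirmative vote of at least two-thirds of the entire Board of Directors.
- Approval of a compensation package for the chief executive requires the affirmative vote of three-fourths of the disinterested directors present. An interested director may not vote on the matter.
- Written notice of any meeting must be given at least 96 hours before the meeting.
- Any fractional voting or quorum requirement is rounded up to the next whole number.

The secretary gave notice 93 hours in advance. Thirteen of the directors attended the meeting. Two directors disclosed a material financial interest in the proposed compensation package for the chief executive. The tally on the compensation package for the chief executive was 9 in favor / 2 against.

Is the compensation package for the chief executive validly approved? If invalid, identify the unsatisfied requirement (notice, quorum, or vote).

Invalid — notice requirement not satisfied.

Notice: 93 hours given; 96 required (93 < 96). Not satisfied.
Quorum: 13 present, but the 2 interested directors do not count, leaving 11. Quorum is 11. Satisfied.
Vote: the compensation package for the chief executive requires three-fourths of the disinterested directors present (13 − 2 = 11). 3/4 of 11 = 8.25, rounded up to 9, so 9 affirmative votes are needed; 9 voted in favor. Satisfied.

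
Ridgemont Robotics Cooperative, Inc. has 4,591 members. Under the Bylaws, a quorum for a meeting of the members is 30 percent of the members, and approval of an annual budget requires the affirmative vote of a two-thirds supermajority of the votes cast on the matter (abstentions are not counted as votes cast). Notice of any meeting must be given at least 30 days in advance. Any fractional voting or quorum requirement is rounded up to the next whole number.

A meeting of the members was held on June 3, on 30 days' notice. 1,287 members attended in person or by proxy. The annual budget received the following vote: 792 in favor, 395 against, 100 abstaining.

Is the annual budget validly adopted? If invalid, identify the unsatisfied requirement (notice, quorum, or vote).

Notice: 30 days given; 30 required. Satisfied.
Quorum: 30% of 4,591 = 1,377.30, rounded up to 1,378; 1,287 present. Not satisfied.
Vote: requires two-thirds of the votes cast (1,287 − 100 abstaining = 1,187); 2/3 of 1187 = 791.33, rounded up to 792, so 792 needed; 792 in favor. Satisfied.

Invalid — quorum requirement not satisfied.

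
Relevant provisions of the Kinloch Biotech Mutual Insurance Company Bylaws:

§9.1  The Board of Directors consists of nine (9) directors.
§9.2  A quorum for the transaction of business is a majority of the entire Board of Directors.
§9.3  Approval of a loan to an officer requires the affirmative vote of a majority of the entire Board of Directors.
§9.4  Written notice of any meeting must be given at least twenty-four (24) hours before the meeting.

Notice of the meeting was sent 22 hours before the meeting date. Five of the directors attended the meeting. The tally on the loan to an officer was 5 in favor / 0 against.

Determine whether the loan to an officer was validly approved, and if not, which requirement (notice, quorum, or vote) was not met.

Notice: 22 hours given; 24 required (22 < 24). Not satisfied.
Quorum: 5 present; quorum is 5. Satisfied.
Vote: the loan to an officer requires a majority of the entire Board of Directors (9). A majority of 9 is 5, so 5 affirmative votes are needed; 5 voted in favor. Satisfied.

Invalid — notice requirement not satisfied.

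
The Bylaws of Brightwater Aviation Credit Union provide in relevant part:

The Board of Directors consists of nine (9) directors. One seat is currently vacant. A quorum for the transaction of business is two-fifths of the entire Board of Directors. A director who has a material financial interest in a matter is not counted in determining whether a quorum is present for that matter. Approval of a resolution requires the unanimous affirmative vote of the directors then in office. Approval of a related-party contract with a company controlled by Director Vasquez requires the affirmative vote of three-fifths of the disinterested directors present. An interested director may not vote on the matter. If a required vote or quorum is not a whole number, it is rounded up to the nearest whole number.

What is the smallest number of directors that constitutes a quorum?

2/5 of 9 = 3.60, rounded up to 4.

4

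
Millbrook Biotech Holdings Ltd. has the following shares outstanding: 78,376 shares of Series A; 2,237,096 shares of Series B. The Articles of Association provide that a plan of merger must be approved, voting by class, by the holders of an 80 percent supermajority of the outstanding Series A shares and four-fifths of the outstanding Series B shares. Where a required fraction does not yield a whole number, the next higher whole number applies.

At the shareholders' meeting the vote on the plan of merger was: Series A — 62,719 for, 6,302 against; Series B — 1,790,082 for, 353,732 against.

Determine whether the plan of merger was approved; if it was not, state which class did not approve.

Series A: 4/5 of 78376 = 62700.80, rounded up to 62701; 62,701 required, 62,719 in favor — approved.
Series B: 4/5 of 2237096 = 1789676.80, rounded up to 1789677; 1,789,677 required, 1,790,082 in favor — approved.

Approved — every class gave the required vote.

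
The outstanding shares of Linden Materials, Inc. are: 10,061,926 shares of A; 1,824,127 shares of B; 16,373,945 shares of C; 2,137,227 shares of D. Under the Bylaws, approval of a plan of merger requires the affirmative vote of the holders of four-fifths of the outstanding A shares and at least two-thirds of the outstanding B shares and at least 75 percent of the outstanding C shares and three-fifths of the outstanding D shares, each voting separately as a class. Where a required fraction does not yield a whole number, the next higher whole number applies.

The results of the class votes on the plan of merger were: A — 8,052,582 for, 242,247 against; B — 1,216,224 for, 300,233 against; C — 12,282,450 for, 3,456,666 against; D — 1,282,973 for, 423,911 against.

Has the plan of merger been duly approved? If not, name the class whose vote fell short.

Approved — every class gave the required vote.

A: 4/5 of 10061926 = 8049540.80, rounded up to 8049541; 8,049,541 required, 8,052,582 in favor — approved.
B: 2/3 of 1824127 = 1216084.67, rounded up to 1216085; 1,216,085 required, 1,216,224 in favor — approved.
C: 3/4 of 16373945 = 12280458.75, rounded up to 12280459; 12,280,459 required, 12,282,450 in favor — approved.
D: 3/5 of 2137227 = 1282336.20, rounded up to 1282337; 1,282,337 required, 1,282,973 in favor — approved.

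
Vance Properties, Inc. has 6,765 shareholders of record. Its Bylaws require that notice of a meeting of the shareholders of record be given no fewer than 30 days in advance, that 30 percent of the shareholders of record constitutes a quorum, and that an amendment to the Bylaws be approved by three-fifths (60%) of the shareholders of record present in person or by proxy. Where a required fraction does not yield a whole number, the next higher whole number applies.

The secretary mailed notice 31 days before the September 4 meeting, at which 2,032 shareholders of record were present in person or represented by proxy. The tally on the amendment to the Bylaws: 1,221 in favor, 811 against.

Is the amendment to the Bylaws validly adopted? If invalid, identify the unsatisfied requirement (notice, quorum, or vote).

Notice: 31 days given; 30 required. Satisfied.
Quorum: 30% of 6,765 = 2,029.50, rounded up to 2,030; 2,032 present. Satisfied.
Vote: requires three-fifths of those present (2,032); 3/5 of 2032 = 1219.20, rounded up to 1220, so 1,220 needed; 1,221 in favor. Satisfied.

Valid — all requirements satisfied.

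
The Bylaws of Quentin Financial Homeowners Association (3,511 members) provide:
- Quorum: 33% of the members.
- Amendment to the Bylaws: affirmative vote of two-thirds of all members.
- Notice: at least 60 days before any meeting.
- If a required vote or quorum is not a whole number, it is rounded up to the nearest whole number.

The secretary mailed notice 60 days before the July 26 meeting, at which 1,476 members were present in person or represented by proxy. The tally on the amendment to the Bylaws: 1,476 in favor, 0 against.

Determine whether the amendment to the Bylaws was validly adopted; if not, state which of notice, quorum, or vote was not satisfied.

Invalid — vote requirement not satisfied.

Notice: 60 days given; 60 required. Satisfied.
Quorum: 33% of 3,511 = 1,158.63, rounded up to 1,159; 1,476 present. Satisfied.
Vote: requires two-thirds of all members (3,511); 2/3 of 3511 = 2340.67, rounded up to 2341, so 2,341 needed; 1,476 in favor. Not satisfied.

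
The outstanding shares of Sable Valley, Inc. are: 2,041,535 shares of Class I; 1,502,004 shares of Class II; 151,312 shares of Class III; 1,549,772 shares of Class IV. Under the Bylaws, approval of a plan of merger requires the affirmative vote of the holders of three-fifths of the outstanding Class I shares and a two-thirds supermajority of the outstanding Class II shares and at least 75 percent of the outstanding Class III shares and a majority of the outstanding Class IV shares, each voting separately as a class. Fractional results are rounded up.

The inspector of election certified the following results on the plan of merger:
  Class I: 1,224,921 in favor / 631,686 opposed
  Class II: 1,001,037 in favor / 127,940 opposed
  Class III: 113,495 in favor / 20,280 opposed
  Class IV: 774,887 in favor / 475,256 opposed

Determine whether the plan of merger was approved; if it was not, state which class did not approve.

Class I: 3/5 of 2041535 = 1224921; 1,224,921 required, 1,224,921 in favor — approved.
Class II: 2/3 of 1502004 = 1001336; 1,001,336 required, 1,001,037 in favor — not approved.
Class III: 3/4 of 151312 = 113484; 113,484 required, 113,495 in favor — approved.
Class IV: a majority of 1549772 is 774887; 774,887 required, 774,887 in favor — approved.

Not approved — the Class II shares did not give the required vote.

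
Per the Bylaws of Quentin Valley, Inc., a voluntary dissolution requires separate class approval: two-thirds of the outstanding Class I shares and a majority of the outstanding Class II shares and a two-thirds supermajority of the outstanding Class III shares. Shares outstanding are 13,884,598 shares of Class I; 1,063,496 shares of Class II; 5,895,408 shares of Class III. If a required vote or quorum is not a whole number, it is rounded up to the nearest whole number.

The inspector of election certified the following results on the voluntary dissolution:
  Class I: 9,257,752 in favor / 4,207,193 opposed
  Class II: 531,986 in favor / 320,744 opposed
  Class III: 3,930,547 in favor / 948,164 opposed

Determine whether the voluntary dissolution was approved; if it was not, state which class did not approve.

Class I: 2/3 of 13884598 = 9256398.67, rounded up to 9256399; 9,256,399 required, 9,257,752 in favor — approved.
Class II: a majority of 1063496 is 531749; 531,749 required, 531,986 in favor — approved.
Class III: 2/3 of 5895408 = 3930272; 3,930,272 required, 3,930,547 in favor — approved.

Approved — every class gave the required vote.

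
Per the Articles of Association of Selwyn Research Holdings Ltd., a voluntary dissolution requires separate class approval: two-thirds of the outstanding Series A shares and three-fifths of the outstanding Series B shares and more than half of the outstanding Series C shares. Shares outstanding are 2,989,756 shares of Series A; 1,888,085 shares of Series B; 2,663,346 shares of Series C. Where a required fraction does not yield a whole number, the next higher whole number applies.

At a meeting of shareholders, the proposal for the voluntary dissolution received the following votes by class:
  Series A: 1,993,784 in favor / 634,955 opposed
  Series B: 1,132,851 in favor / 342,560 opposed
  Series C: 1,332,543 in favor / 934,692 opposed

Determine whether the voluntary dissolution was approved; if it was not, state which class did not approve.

Approved — every class gave the required vote.

Series A: 2/3 of 2989756 = 1993170.67, rounded up to 1993171; 1,993,171 required, 1,993,784 in favor — approved.
Series B: 3/5 of 1888085 = 1132851; 1,132,851 required, 1,132,851 in favor — approved.
Series C: a majority of 2663346 is 1331674; 1,331,674 required, 1,332,543 in favor — approved.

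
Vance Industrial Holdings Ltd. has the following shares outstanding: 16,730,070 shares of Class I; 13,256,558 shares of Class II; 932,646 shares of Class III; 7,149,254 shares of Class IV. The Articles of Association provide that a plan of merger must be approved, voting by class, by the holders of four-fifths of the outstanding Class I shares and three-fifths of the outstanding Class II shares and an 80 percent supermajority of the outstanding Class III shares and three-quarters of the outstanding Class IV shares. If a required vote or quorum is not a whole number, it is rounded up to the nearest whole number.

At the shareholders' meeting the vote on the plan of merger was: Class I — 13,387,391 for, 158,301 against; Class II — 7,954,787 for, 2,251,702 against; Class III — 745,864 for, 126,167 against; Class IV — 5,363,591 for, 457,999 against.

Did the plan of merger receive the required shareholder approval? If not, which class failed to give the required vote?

Not approved — the Class III shares did not give the required vote.

Class I: 4/5 of 16730070 = 13384056; 13,384,056 required, 13,387,391 in favor — approved.
Class II: 3/5 of 13256558 = 7953934.80, rounded up to 7953935; 7,953,935 required, 7,954,787 in favor — approved.
Class III: 4/5 of 932646 = 746116.80, rounded up to 746117; 746,117 required, 745,864 in favor — not approved.
Class IV: 3/4 of 7149254 = 5361940.50, rounded up to 5361941; 5,361,941 required, 5,363,591 in favor — approved.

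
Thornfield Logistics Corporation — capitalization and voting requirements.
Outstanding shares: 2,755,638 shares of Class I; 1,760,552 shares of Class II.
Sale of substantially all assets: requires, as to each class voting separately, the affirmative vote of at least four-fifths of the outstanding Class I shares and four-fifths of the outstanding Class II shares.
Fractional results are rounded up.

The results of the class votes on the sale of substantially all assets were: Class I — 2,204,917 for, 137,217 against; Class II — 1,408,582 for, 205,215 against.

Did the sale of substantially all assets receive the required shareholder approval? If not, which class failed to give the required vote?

Approved — every class gave the required vote.

Class I: 4/5 of 2755638 = 2204510.40, rounded up to 2204511; 2,204,511 required, 2,204,917 in favor — approved.
Class II: 4/5 of 1760552 = 1408441.60, rounded up to 1408442; 1,408,442 required, 1,408,582 in favor — approved.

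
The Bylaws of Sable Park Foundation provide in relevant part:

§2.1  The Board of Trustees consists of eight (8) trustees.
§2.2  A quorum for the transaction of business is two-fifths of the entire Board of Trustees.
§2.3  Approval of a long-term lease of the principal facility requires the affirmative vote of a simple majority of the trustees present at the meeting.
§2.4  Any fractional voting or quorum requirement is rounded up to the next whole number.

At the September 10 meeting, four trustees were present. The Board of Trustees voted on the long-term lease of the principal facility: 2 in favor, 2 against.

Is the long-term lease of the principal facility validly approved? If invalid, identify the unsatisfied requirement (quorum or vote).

Quorum: 4 present; quorum is 4. Satisfied.
Vote: the long-term lease of the principal facility requires a majority of the trustees present (4). A majority of 4 is 3, so 3 affirmative votes are needed; 2 voted in favor. Not satisfied.

Invalid — vote requirement not satisfied.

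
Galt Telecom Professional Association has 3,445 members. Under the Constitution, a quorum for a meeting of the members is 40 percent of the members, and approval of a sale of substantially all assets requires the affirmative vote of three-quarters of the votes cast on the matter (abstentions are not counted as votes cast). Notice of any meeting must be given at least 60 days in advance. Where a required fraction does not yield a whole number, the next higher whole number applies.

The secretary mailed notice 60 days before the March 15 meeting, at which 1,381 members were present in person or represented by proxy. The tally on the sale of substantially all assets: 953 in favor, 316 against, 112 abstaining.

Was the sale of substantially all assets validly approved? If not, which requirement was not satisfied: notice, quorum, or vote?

Notice: 60 days given; 60 required. Satisfied.
Quorum: 40% of 3,445 = 1,378; 1,381 present. Satisfied.
Vote: requires three-fourths of the votes cast (1,381 − 112 abstaining = 1,269); 3/4 of 1269 = 951.75, rounded up to 952, so 952 needed; 953 in favor. Satisfied.

Valid — all requirements satisfied.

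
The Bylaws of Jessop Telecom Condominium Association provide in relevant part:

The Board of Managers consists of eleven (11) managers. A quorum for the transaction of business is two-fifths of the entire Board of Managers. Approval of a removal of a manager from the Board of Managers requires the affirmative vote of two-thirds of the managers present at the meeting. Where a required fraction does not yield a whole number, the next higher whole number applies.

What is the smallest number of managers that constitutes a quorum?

2/5 of 11 = 4.40, rounded up to 5.

5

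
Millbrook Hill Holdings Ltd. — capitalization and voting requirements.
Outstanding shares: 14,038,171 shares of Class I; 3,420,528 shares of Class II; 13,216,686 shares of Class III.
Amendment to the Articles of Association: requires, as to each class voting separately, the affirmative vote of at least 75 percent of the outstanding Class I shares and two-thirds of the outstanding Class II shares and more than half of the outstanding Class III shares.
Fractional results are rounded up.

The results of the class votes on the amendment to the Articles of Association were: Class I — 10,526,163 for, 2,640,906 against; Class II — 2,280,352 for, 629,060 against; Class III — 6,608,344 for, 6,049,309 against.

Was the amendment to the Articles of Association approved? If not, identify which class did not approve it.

Not approved — the Class I shares did not give the required vote.

Class I: 3/4 of 14038171 = 10528628.25, rounded up to 10528629; 10,528,629 required, 10,526,163 in favor — not approved.
Class II: 2/3 of 3420528 = 2280352; 2,280,352 required, 2,280,352 in favor — approved.
Class III: a majority of 13216686 is 6608344; 6,608,344 required, 6,608,344 in favor — approved.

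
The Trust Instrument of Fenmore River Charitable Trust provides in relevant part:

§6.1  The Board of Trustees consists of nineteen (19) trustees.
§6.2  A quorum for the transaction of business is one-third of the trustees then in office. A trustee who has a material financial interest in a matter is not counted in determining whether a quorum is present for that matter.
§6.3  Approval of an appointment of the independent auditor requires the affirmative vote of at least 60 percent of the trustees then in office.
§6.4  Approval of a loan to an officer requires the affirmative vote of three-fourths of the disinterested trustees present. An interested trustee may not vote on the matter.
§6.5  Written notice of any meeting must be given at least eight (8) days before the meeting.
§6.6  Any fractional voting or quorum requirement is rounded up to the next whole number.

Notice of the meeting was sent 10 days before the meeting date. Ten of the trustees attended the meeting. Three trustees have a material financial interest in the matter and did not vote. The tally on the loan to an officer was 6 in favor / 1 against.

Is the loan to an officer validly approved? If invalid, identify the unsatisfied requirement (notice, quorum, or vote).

Valid — all requirements satisfied.

Notice: 10 days given; 8 required (10 ≥ 8). Satisfied.
Quorum: 10 present, but the 3 interested trustees do not count, leaving 7. Quorum is 7. Satisfied.
Vote: the loan to an officer requires three-fourths of the disinterested trustees present (10 − 3 = 7). 3/4 of 7 = 5.25, rounded up to 6, so 6 affirmative votes are needed; 6 voted in favor. Satisfied.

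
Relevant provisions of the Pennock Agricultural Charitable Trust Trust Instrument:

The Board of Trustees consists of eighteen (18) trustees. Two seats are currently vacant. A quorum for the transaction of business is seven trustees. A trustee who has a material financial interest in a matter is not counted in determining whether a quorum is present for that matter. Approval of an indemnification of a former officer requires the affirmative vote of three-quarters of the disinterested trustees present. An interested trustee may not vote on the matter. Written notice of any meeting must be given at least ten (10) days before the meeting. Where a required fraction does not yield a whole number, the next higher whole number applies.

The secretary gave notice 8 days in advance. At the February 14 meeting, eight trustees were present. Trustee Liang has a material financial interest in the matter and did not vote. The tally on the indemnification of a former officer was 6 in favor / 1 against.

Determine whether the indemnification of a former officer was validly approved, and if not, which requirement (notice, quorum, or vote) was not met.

Notice: 8 days given; 10 required (8 < 10). Not satisfied.
Quorum: 8 present, but the 1 interested trustee does not count, leaving 7. Quorum is 7. Satisfied.
Vote: the indemnification of a former officer requires three-fourths of the disinterested trustees present (8 − 1 = 7). 3/4 of 7 = 5.25, rounded up to 6, so 6 affirmative votes are needed; 6 voted in favor. Satisfied.

Invalid — notice requirement not satisfied.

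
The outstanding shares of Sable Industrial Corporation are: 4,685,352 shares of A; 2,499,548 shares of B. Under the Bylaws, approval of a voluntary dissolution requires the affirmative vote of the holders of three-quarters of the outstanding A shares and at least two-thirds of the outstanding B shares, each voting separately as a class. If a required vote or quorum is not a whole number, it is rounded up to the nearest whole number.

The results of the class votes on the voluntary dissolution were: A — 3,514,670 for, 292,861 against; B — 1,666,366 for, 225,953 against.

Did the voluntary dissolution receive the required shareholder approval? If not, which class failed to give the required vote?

Approved — every class gave the required vote.

A: 3/4 of 4685352 = 3514014; 3,514,014 required, 3,514,670 in favor — approved.
B: 2/3 of 2499548 = 1666365.33, rounded up to 1666366; 1,666,366 required, 1,666,366 in favor — approved.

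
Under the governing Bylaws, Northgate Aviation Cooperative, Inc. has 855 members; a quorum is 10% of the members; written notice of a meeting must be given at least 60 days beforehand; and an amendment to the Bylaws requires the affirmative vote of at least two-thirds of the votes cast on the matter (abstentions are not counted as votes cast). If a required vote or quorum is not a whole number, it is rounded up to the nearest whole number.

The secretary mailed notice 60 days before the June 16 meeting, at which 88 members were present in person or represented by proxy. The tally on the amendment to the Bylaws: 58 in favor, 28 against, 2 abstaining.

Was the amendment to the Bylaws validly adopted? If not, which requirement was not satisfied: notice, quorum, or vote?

Notice: 60 days given; 60 required. Satisfied.
Quorum: 10% of 855 = 85.50, rounded up to 86; 88 present. Satisfied.
Vote: requires two-thirds of the votes cast (88 − 2 abstaining = 86); 2/3 of 86 = 57.33, rounded up to 58, so 58 needed; 58 in favor. Satisfied.

Valid — all requirements satisfied.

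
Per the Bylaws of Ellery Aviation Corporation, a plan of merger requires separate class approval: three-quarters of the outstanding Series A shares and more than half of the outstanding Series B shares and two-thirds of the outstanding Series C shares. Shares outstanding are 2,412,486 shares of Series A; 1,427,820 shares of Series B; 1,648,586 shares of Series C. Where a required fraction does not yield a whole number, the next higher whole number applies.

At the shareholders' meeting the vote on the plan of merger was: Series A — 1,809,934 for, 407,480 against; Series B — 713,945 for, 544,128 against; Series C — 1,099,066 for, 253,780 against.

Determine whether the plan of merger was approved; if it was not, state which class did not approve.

Series A: 3/4 of 2412486 = 1809364.50, rounded up to 1809365; 1,809,365 required, 1,809,934 in favor — approved.
Series B: a majority of 1427820 is 713911; 713,911 required, 713,945 in favor — approved.
Series C: 2/3 of 1648586 = 1099057.33, rounded up to 1099058; 1,099,058 required, 1,099,066 in favor — approved.

Approved — every class gave the required vote.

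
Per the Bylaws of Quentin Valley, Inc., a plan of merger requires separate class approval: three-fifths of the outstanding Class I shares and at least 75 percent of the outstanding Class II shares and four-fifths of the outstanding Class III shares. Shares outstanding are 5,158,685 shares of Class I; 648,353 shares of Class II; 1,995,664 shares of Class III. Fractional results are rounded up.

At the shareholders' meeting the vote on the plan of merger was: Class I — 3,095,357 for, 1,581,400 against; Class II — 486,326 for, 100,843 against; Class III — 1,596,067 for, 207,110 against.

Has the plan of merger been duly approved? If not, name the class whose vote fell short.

Class I: 3/5 of 5158685 = 3095211; 3,095,211 required, 3,095,357 in favor — approved.
Class II: 3/4 of 648353 = 486264.75, rounded up to 486265; 486,265 required, 486,326 in favor — approved.
Class III: 4/5 of 1995664 = 1596531.20, rounded up to 1596532; 1,596,532 required, 1,596,067 in favor — not approved.

Not approved — the Class III shares did not give the required vote.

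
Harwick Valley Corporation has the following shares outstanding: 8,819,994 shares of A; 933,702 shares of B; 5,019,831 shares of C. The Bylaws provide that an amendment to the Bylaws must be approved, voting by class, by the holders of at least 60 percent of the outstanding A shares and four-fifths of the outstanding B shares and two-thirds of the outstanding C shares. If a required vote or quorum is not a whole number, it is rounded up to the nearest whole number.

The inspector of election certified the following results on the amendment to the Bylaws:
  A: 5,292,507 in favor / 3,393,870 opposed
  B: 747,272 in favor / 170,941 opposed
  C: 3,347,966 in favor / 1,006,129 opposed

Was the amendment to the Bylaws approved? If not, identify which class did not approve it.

Approved — every class gave the required vote.

A: 3/5 of 8819994 = 5291996.40, rounded up to 5291997; 5,291,997 required, 5,292,507 in favor — approved.
B: 4/5 of 933702 = 746961.60, rounded up to 746962; 746,962 required, 747,272 in favor — approved.
C: 2/3 of 5019831 = 3346554; 3,346,554 required, 3,347,966 in favor — approved.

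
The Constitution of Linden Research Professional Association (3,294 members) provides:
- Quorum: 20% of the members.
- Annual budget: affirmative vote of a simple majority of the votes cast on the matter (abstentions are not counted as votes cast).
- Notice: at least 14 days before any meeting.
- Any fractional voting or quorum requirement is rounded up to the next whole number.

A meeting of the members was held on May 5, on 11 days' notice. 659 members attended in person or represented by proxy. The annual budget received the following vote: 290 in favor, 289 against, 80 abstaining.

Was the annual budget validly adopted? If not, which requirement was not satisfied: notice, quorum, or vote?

Invalid — notice requirement not satisfied.

Notice: 11 days given; 14 required. Not satisfied.
Quorum: 20% of 3,294 = 658.80, rounded up to 659; 659 present. Satisfied.
Vote: requires a majority of the votes cast (659 − 80 abstaining = 579); a majority of 579 is 290, so 290 needed; 290 in favor. Satisfied.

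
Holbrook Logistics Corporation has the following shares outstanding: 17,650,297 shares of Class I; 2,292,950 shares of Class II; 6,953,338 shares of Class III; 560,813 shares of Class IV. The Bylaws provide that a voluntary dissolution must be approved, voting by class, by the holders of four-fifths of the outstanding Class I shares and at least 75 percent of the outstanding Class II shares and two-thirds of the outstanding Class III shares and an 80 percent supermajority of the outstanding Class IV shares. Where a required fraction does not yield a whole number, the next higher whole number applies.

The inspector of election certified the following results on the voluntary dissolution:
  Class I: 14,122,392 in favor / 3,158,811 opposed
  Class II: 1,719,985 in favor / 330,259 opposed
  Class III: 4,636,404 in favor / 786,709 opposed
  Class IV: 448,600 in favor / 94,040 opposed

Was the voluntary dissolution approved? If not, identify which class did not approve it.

Not approved — the Class IV shares did not give the required vote.

Class I: 4/5 of 17650297 = 14120237.60, rounded up to 14120238; 14,120,238 required, 14,122,392 in favor — approved.
Class II: 3/4 of 2292950 = 1719712.50, rounded up to 1719713; 1,719,713 required, 1,719,985 in favor — approved.
Class III: 2/3 of 6953338 = 4635558.67, rounded up to 4635559; 4,635,559 required, 4,636,404 in favor — approved.
Class IV: 4/5 of 560813 = 448650.40, rounded up to 448651; 448,651 required, 448,600 in favor — not approved.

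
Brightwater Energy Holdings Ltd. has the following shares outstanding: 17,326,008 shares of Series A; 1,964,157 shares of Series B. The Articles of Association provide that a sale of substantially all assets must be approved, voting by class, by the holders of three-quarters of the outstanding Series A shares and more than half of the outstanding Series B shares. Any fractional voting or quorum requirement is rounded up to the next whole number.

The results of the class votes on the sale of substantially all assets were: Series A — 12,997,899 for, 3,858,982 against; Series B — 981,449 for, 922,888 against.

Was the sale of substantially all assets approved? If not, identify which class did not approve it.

Series A: 3/4 of 17326008 = 12994506; 12,994,506 required, 12,997,899 in favor — approved.
Series B: a majority of 1964157 is 982079; 982,079 required, 981,449 in favor — not approved.

Not approved — the Series B shares did not give the required vote.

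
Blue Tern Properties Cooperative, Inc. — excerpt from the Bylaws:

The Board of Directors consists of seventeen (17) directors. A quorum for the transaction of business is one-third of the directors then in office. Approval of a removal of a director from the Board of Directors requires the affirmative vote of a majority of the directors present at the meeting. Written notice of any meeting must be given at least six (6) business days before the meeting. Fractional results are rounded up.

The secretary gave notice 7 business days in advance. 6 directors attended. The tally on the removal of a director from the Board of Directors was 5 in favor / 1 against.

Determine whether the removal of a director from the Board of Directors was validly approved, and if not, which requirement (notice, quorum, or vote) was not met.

Notice: 7 business days given; 6 required (7 ≥ 6). Satisfied.
Quorum: 6 present; quorum is 6. Satisfied.
Vote: the removal of a director from the Board of Directors requires a majority of the directors present (6). A majority of 6 is 4, so 4 affirmative votes are needed; 5 voted in favor. Satisfied.

Valid — all requirements satisfied.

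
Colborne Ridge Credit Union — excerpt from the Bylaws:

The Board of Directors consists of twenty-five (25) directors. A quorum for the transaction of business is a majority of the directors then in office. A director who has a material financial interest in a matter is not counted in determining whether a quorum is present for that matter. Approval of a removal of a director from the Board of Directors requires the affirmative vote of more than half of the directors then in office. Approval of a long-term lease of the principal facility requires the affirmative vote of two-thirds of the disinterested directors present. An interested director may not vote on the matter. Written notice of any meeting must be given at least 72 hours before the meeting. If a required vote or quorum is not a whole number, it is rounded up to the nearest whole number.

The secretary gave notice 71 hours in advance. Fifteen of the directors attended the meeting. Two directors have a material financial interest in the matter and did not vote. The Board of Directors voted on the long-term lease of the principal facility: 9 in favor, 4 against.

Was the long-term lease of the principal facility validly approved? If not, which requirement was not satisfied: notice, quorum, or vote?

Invalid — notice requirement not satisfied.

Notice: 71 hours given; 72 required (71 < 72). Not satisfied.
Quorum: 15 present, but the 2 interested directors do not count, leaving 13. Quorum is 13. Satisfied.
Vote: the long-term lease of the principal facility requires two-thirds of the disinterested directors present (15 − 2 = 13). 2/3 of 13 = 8.67, rounded up to 9, so 9 affirmative votes are needed; 9 voted in favor. Satisfied.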